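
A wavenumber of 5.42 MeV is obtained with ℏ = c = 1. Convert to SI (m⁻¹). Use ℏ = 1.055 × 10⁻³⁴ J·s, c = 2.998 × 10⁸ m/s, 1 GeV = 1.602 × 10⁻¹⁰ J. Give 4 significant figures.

Inverse length is [E]/(ℏc).
1 GeV → 1/(ℏc) × (1 GeV in J) = 5.065 × 10¹⁵ m⁻¹.
Convert the energy scale: 5.42 MeV = 5.42 × 10⁻³ GeV.
Result: 5.42 × 10⁻³ × 5.065 × 10¹⁵ = 2.745 × 10¹³ m⁻¹.

2.745 × 10¹³ m⁻¹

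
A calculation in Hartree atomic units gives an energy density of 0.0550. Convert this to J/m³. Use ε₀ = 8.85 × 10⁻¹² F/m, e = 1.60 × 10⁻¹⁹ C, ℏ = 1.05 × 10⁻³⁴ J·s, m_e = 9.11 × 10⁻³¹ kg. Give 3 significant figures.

1.66 × 10¹² J/m³

One atomic unit of energy density: u_au = E_h/a₀³ = m_e⁴e¹⁰/((4πε₀)⁵ℏ⁸) = 3.01 × 10¹³ J/m³.
0.0550 × 3.01 × 10¹³ J/m³ = 1.66 × 10¹² J/m³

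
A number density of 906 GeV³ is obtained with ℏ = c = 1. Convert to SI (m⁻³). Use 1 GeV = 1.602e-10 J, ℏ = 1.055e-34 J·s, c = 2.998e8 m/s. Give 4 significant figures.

Number density is [L]⁻³ = [E]³/(ℏc)³.
1 GeV³ → 1/(ℏc)³ × (1 GeV in J)³ = 1.299e47 m⁻³.
Result: 906 × 1.299e47 = 1.177e50 m⁻³.

1.177e50 m⁻³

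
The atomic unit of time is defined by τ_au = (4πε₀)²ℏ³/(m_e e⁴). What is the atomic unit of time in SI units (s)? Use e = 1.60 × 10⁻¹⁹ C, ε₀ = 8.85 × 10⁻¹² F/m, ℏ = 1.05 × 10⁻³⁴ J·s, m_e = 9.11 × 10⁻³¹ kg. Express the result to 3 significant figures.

2.40 × 10⁻¹⁷ s

τ_au = (4πε₀)²ℏ³/(m_e e⁴)
E_h = 4.38 × 10⁻¹⁸ J
ℏ/E_h = 2.40 × 10⁻¹⁷ s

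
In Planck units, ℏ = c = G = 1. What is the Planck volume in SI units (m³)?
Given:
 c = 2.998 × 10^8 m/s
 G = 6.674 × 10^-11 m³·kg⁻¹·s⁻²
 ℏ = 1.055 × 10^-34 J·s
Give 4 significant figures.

The unique combination of the constants set to 1 with dimensions of volume is V_P = (ℏG/c³)^(3/2).
  = √(1.784 × 10^-209)
  = 4.224 × 10^-105 m³

4.224 × 10^-105 m³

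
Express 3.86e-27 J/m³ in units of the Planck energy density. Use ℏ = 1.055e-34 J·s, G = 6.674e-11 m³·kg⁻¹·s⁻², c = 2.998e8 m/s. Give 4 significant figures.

8.333e-141

Planck energy density: u_P = c⁷/(ℏG²) = 4.632e113 J/m³.
3.86e-27 / 4.632e113 = 8.333e-141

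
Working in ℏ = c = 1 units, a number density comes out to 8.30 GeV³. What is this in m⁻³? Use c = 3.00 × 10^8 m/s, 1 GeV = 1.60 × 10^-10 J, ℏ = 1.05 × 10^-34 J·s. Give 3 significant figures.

1.09 × 10^48 m⁻³

Number density is [L]⁻³ = [E]³/(ℏc)³.
1 GeV³ → 1/(ℏc)³ × (1 GeV in J)³ = 1.31 × 10^47 m⁻³.
Result: 8.30 × 1.31 × 10^47 = 1.09 × 10^48 m⁻³.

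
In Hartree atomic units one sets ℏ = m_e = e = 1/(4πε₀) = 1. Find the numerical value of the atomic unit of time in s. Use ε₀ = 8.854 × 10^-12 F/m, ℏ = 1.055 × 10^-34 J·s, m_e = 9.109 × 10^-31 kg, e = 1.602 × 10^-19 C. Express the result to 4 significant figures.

2.423 × 10^-17 s

τ_au = (4πε₀)²ℏ³/(m_e e⁴)
E_h = 4.354 × 10^-18 J
ℏ/E_h = 2.423 × 10^-17 s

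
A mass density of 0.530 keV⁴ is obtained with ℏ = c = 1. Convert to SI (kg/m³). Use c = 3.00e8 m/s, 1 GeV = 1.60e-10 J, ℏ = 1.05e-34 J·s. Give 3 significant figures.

Mass density is [E]/(c²[L]³) = [E]⁴/(ℏ³c⁵).
1 GeV⁴ → 1/(ℏ³c⁵) × (1 GeV in J)⁴ = 2.33e20 kg/m³.
Convert the energy scale: 0.530 keV⁴ = 5.30e-25 GeV⁴.
Result: 5.30e-25 × 2.33e20 = 1.23e-4 kg/m³.

1.23e-4 kg/m³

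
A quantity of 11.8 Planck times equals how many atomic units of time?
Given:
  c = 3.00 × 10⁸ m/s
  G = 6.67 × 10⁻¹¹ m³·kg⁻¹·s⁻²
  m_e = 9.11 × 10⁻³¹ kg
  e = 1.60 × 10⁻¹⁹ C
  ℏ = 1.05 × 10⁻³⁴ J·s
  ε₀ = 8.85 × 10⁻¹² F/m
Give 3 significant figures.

Planck time: t_P = √(ℏG/c⁵) = 5.37 × 10⁻⁴⁴ s
atomic unit of time: τ_au = (4πε₀)²ℏ³/(m_e e⁴) = 2.40 × 10⁻¹⁷ s
11.8 × 5.37 × 10⁻⁴⁴ / 2.40 × 10⁻¹⁷ = 2.64 × 10⁻²⁶

2.64 × 10⁻²⁶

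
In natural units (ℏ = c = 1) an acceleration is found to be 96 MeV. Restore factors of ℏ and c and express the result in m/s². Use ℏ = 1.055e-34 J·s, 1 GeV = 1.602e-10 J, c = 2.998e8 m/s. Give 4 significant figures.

4.370e31 m/s²

Acceleration is [L]/[T]² = c·[E]/ℏ.
1 GeV → c/ℏ × (1 GeV in J) = 4.552e32 m/s².
Convert the energy scale: 96 MeV = 0.0960 GeV.
Result: 0.0960 × 4.552e32 = 4.370e31 m/s².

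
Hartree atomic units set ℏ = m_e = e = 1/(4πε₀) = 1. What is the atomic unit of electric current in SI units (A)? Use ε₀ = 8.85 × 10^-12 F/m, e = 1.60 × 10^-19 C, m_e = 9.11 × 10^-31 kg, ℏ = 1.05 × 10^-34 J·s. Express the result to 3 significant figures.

6.67 × 10^-3 A

Dimensional analysis gives I_au = e E_h/ℏ = m_e e⁵/((4πε₀)²ℏ³).
E_h = 4.38 × 10^-18 J
e·E_h/ℏ = 6.67 × 10^-3 A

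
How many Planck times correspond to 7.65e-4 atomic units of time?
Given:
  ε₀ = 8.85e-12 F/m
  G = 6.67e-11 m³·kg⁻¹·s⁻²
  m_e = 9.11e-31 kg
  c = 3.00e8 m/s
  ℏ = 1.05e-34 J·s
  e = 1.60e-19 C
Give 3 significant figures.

3.42e23

atomic unit of time: τ_au = (4πε₀)²ℏ³/(m_e e⁴) = 2.40e-17 s
Planck time: t_P = √(ℏG/c⁵) = 5.37e-44 s
7.65e-4 × 2.40e-17 / 5.37e-44 = 3.42e23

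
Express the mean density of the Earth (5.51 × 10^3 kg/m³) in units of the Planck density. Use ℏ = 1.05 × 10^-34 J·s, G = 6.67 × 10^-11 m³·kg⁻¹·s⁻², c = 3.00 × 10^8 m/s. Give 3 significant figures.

Planck density: ρ_P = c⁵/(ℏG²) = 5.20 × 10^96 kg/m³.
5.51 × 10^3 / 5.20 × 10^96 = 1.06 × 10^-93

1.06 × 10^-93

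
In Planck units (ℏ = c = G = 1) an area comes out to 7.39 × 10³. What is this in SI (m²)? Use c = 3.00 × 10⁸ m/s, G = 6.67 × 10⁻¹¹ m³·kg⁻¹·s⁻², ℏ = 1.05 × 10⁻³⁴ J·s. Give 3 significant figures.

1.92 × 10⁻⁶⁶ m²

One Planck area: A_P = ℏG/c³ = 2.59 × 10⁻⁷⁰ m².
7.39 × 10³ × 2.59 × 10⁻⁷⁰ m² = 1.92 × 10⁻⁶⁶ m²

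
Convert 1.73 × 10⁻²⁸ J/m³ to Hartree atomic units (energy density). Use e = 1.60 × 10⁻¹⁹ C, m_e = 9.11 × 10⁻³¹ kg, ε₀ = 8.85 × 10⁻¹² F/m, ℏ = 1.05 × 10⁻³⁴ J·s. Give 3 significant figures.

atomic unit of energy density: u_au = E_h/a₀³ = m_e⁴e¹⁰/((4πε₀)⁵ℏ⁸) = 3.01 × 10¹³ J/m³.
1.73 × 10⁻²⁸ / 3.01 × 10¹³ = 5.74 × 10⁻⁴²

5.74 × 10⁻⁴²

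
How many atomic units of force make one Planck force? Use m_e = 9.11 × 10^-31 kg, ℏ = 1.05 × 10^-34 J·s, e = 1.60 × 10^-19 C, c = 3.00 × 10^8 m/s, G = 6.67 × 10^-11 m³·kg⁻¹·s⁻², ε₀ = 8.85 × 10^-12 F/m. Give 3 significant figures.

Planck force: F_P = c⁴/G = 1.21 × 10^44 N
atomic unit of force: F_au = E_h/a₀ = m_e²e⁶/((4πε₀)³ℏ⁴) = 8.33 × 10^-8 N
ratio = 1.21 × 10^44 / 8.33 × 10^-8 = 1.46 × 10^51

1.46 × 10^51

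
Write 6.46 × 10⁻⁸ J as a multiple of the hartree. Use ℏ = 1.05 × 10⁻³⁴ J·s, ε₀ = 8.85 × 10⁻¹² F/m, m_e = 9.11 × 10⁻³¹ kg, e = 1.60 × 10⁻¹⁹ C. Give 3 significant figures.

hartree: E_h = m_e e⁴/(4πε₀ℏ)² = 4.38 × 10⁻¹⁸ J.
6.46 × 10⁻⁸ / 4.38 × 10⁻¹⁸ = 1.48 × 10¹⁰

1.48 × 10¹⁰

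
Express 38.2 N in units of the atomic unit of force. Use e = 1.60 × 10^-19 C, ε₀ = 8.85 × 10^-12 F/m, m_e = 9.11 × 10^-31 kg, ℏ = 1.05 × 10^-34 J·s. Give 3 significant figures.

4.59 × 10^8

atomic unit of force: F_au = E_h/a₀ = m_e²e⁶/((4πε₀)³ℏ⁴) = 8.33 × 10^-8 N.
38.2 / 8.33 × 10^-8 = 4.59 × 10^8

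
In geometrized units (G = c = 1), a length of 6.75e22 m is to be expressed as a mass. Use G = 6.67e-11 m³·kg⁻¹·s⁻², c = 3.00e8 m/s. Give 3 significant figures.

Length → mass via c²/G.
6.75e22 m × (c²/G) = 9.11e49 kg

9.11e49 kg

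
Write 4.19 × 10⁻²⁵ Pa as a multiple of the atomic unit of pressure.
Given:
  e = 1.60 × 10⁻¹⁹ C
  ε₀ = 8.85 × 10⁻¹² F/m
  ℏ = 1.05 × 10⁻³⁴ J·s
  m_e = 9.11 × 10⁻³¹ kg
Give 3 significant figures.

1.39 × 10⁻³⁸

atomic unit of pressure: P_au = E_h/a₀³ = m_e⁴e¹⁰/((4πε₀)⁵ℏ⁸) = 3.01 × 10¹³ Pa.
4.19 × 10⁻²⁵ / 3.01 × 10¹³ = 1.39 × 10⁻³⁸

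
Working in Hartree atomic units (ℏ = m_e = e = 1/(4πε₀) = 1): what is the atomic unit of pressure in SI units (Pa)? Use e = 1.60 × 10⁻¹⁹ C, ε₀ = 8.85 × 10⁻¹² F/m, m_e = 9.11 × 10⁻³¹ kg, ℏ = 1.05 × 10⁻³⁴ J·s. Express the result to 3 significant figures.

3.01 × 10¹³ Pa

Dimensional analysis gives P_au = E_h/a₀³ = m_e⁴e¹⁰/((4πε₀)⁵ℏ⁸).
E_h = 4.38 × 10⁻¹⁸ J
a₀ = 5.26 × 10⁻¹¹ m
E_h/a₀³ = 3.01 × 10¹³ Pa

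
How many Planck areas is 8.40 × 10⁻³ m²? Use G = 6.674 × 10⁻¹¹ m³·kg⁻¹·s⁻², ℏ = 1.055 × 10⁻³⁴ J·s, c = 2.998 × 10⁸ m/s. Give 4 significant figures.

Planck area: A_P = ℏG/c³ = 2.613 × 10⁻⁷⁰ m².
8.40 × 10⁻³ / 2.613 × 10⁻⁷⁰ = 3.215 × 10⁶⁷

3.215 × 10⁶⁷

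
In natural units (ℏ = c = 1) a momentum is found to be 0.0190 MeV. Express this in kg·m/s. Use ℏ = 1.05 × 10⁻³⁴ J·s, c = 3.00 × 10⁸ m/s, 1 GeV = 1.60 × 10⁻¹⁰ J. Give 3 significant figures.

Momentum is [E]/c; divide by c.
1 GeV → 1/c × (1 GeV in J) = 5.33 × 10⁻¹⁹ kg·m/s.
Convert the energy scale: 0.0190 MeV = 1.90 × 10⁻⁵ GeV.
Result: 1.90 × 10⁻⁵ × 5.33 × 10⁻¹⁹ = 1.01 × 10⁻²³ kg·m/s.

1.01 × 10⁻²³ kg·m/s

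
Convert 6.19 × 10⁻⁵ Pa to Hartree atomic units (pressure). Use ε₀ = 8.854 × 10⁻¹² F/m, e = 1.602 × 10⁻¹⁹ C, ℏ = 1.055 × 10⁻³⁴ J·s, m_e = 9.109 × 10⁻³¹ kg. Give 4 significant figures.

atomic unit of pressure: P_au = E_h/a₀³ = m_e⁴e¹⁰/((4πε₀)⁵ℏ⁸) = 2.929 × 10¹³ Pa.
6.19 × 10⁻⁵ / 2.929 × 10¹³ = 2.113 × 10⁻¹⁸

2.113 × 10⁻¹⁸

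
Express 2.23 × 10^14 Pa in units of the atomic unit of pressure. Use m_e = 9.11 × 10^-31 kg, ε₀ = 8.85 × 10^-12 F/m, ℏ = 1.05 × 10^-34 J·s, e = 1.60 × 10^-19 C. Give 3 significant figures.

atomic unit of pressure: P_au = E_h/a₀³ = m_e⁴e¹⁰/((4πε₀)⁵ℏ⁸) = 3.01 × 10^13 Pa.
2.23 × 10^14 / 3.01 × 10^13 = 7.40

7.40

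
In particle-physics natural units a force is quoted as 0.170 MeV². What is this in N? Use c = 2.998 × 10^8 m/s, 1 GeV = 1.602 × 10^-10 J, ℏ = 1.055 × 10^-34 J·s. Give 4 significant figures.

0.1379 N

Force is [E]/[L] = [E]²/(ℏc); restore (ℏc)⁻¹.
1 GeV² → 1/(ℏc) × (1 GeV in J)² = 8.114 × 10^5 N.
Convert the energy scale: 0.170 MeV² = 1.70 × 10^-7 GeV².
Result: 1.70 × 10^-7 × 8.114 × 10^5 = 0.1379 N.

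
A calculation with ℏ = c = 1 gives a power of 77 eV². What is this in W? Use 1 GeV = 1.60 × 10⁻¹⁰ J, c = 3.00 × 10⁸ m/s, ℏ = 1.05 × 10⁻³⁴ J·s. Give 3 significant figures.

Power is [E]/[T] = [E]²/ℏ.
1 GeV² → 1/ℏ × (1 GeV in J)² = 2.44 × 10¹⁴ W.
Convert the energy scale: 77 eV² = 7.70 × 10⁻¹⁷ GeV².
Result: 7.70 × 10⁻¹⁷ × 2.44 × 10¹⁴ = 0.0188 W.

0.0188 W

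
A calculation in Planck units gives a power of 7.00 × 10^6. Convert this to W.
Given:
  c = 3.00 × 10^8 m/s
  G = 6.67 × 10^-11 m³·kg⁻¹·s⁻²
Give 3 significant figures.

One Planck power: P_P = c⁵/G = 3.64 × 10^52 W.
7.00 × 10^6 × 3.64 × 10^52 W = 2.55 × 10^59 W

2.55 × 10^59 W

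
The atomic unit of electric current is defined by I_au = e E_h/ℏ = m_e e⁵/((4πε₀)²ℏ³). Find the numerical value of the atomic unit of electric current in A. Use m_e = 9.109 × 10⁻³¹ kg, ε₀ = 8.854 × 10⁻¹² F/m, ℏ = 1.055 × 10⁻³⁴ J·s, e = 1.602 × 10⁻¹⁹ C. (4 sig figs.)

I_au = e E_h/ℏ = m_e e⁵/((4πε₀)²ℏ³)
E_h = 4.354 × 10⁻¹⁸ J
e·E_h/ℏ = 6.612 × 10⁻³ A

6.612 × 10⁻³ A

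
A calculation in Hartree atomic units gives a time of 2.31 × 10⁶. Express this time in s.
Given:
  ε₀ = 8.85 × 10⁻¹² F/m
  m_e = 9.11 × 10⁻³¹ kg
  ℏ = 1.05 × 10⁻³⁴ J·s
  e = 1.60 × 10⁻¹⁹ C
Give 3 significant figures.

One atomic unit of time: τ_au = (4πε₀)²ℏ³/(m_e e⁴) = 2.40 × 10⁻¹⁷ s.
2.31 × 10⁶ × 2.40 × 10⁻¹⁷ s = 5.54 × 10⁻¹¹ s

5.54 × 10⁻¹¹ s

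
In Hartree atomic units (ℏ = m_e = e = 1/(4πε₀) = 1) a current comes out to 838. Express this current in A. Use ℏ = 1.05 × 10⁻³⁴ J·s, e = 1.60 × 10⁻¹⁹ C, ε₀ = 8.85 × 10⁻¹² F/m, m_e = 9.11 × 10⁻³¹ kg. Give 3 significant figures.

5.59 A

One atomic unit of electric current: I_au = e E_h/ℏ = m_e e⁵/((4πε₀)²ℏ³) = 6.67 × 10⁻³ A.
838 × 6.67 × 10⁻³ A = 5.59 A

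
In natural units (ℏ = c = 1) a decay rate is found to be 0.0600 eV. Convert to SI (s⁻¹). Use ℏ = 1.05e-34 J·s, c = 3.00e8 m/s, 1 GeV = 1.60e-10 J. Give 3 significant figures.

9.14e13 s⁻¹

A rate is [E]/ℏ; divide by ℏ.
1 GeV → 1/ℏ × (1 GeV in J) = 1.52e24 s⁻¹.
Convert the energy scale: 0.0600 eV = 6.00e-11 GeV.
Result: 6.00e-11 × 1.52e24 = 9.14e13 s⁻¹.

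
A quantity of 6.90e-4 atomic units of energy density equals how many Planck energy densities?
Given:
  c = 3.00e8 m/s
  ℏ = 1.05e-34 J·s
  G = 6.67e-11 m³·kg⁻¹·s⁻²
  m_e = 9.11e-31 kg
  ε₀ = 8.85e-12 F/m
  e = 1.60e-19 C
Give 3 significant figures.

4.44e-104

atomic unit of energy density: u_au = E_h/a₀³ = m_e⁴e¹⁰/((4πε₀)⁵ℏ⁸) = 3.01e13 J/m³
Planck energy density: u_P = c⁷/(ℏG²) = 4.68e113 J/m³
6.90e-4 × 3.01e13 / 4.68e113 = 4.44e-104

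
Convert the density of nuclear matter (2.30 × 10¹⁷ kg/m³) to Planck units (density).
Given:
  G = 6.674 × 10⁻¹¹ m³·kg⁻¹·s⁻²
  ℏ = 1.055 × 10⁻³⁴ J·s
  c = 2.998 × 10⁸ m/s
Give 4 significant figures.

4.463 × 10⁻⁸⁰

Planck density: ρ_P = c⁵/(ℏG²) = 5.154 × 10⁹⁶ kg/m³.
2.30 × 10¹⁷ / 5.154 × 10⁹⁶ = 4.463 × 10⁻⁸⁰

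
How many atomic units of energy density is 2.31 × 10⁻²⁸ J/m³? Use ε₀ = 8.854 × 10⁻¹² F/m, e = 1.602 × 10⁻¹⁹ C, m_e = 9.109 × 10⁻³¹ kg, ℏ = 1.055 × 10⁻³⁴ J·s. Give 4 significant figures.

7.886 × 10⁻⁴²

atomic unit of energy density: u_au = E_h/a₀³ = m_e⁴e¹⁰/((4πε₀)⁵ℏ⁸) = 2.929 × 10¹³ J/m³.
2.31 × 10⁻²⁸ / 2.929 × 10¹³ = 7.886 × 10⁻⁴²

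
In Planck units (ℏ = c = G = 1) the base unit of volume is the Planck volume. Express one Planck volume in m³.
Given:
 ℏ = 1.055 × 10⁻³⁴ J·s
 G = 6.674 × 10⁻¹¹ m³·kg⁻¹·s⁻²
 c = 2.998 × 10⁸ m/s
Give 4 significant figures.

V_P = (ℏG/c³)^(3/2)
  = √(1.784 × 10⁻²⁰⁹)
  = 4.224 × 10⁻¹⁰⁵ m³

4.224 × 10⁻¹⁰⁵ m³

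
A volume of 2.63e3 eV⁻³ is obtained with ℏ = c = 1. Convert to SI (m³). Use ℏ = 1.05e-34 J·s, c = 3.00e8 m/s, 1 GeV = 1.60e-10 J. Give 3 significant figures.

2.01e-17 m³

Volume is [L]³ = [E]⁻³·(ℏc)³.
1 GeV⁻³ → (ℏc)³ × (1 GeV in J)⁻³ = 7.63e-48 m³.
Convert the energy scale: 2.63e3 eV⁻³ = 2.63e30 GeV⁻³.
Result: 2.63e30 × 7.63e-48 = 2.01e-17 m³.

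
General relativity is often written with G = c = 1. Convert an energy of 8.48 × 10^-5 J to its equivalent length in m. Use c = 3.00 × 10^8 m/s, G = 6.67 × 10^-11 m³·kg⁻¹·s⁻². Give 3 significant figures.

Energy → length via G/c⁴.
8.48 × 10^-5 J × (G/c⁴) = 6.98 × 10^-49 m

6.98 × 10^-49 m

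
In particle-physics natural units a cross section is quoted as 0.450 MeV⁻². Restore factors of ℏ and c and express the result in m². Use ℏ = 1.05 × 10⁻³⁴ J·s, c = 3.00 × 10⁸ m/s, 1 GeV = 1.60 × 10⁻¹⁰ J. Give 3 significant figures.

Area is [L]² = [E]⁻²·(ℏc)²; restore (ℏc)².
1 GeV⁻² → (ℏc)² × (1 GeV in J)⁻² = 3.88 × 10⁻³² m².
Convert the energy scale: 0.450 MeV⁻² = 4.50 × 10⁵ GeV⁻².
Result: 4.50 × 10⁵ × 3.88 × 10⁻³² = 1.74 × 10⁻²⁶ m².

1.74 × 10⁻²⁶ m²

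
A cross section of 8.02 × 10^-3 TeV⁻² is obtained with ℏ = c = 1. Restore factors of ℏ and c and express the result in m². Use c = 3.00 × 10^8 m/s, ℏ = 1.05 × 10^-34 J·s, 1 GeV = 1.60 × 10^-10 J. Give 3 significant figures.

Area is [L]² = [E]⁻²·(ℏc)²; restore (ℏc)².
1 GeV⁻² → (ℏc)² × (1 GeV in J)⁻² = 3.88 × 10^-32 m².
Convert the energy scale: 8.02 × 10^-3 TeV⁻² = 8.02 × 10^-9 GeV⁻².
Result: 8.02 × 10^-9 × 3.88 × 10^-32 = 3.11 × 10^-40 m².

3.11 × 10^-40 m²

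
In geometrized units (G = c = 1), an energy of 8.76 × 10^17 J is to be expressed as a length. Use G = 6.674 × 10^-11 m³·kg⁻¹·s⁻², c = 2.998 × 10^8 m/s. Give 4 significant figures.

Energy → length via G/c⁴.
8.76 × 10^17 J × (G/c⁴) = 7.237 × 10^-27 m

7.237 × 10^-27 m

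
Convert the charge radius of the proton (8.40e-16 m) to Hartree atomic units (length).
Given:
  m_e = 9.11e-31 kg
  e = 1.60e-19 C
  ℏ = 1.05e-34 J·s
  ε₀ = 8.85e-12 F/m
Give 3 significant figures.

1.60e-5

Bohr radius: a₀ = 4πε₀ℏ²/(m_e e²) = 5.26e-11 m.
8.40e-16 / 5.26e-11 = 1.60e-5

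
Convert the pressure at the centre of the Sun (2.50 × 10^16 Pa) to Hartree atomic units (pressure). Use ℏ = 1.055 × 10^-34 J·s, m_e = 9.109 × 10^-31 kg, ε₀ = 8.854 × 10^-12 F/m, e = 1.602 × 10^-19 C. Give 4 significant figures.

atomic unit of pressure: P_au = E_h/a₀³ = m_e⁴e¹⁰/((4πε₀)⁵ℏ⁸) = 2.929 × 10^13 Pa.
2.50 × 10^16 / 2.929 × 10^13 = 853.5

853.5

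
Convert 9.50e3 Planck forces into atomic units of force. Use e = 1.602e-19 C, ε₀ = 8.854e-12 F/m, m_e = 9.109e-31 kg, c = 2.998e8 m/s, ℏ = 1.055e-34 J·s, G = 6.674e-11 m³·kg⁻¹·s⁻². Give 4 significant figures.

1.399e55

Planck force: F_P = c⁴/G = 1.210e44 N
atomic unit of force: F_au = E_h/a₀ = m_e²e⁶/((4πε₀)³ℏ⁴) = 8.220e-8 N
9.50e3 × 1.210e44 / 8.220e-8 = 1.399e55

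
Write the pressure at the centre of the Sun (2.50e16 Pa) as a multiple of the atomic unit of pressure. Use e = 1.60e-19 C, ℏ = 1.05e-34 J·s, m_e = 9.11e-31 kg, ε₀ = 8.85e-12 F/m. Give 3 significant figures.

830

atomic unit of pressure: P_au = E_h/a₀³ = m_e⁴e¹⁰/((4πε₀)⁵ℏ⁸) = 3.01e13 Pa.
2.50e16 / 3.01e13 = 830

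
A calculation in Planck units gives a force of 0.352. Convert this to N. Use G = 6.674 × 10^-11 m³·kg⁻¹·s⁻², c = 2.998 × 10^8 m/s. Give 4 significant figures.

One Planck force: F_P = c⁴/G = 1.210 × 10^44 N.
0.352 × 1.210 × 10^44 N = 4.261 × 10^43 N

4.261 × 10^43 N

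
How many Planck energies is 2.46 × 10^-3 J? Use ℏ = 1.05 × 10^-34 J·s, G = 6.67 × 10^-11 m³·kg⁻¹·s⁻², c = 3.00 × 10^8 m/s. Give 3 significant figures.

Planck energy: E_P = √(ℏc⁵/G) = 1.96 × 10^9 J.
2.46 × 10^-3 / 1.96 × 10^9 = 1.26 × 10^-12

1.26 × 10^-12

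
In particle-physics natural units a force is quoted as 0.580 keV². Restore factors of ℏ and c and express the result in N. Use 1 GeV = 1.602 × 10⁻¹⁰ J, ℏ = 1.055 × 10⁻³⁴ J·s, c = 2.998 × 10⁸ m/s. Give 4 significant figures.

Force is [E]/[L] = [E]²/(ℏc); restore (ℏc)⁻¹.
1 GeV² → 1/(ℏc) × (1 GeV in J)² = 8.114 × 10⁵ N.
Convert the energy scale: 0.580 keV² = 5.80 × 10⁻¹³ GeV².
Result: 5.80 × 10⁻¹³ × 8.114 × 10⁵ = 4.706 × 10⁻⁷ N.

4.706 × 10⁻⁷ N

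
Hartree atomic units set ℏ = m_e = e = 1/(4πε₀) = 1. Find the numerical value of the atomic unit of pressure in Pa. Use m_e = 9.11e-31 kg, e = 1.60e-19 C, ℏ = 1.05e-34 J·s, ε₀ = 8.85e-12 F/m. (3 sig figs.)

3.01e13 Pa

The unique combination of the constants set to 1 with dimensions of pressure is P_au = E_h/a₀³ = m_e⁴e¹⁰/((4πε₀)⁵ℏ⁸).
E_h = 4.38e-18 J
a₀ = 5.26e-11 m
E_h/a₀³ = 3.01e13 Pa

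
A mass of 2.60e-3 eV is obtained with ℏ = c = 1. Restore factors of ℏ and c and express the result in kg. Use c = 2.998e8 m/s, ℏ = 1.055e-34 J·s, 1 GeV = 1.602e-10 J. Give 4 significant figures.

4.634e-39 kg

Mass is [E]/c²; divide by c².
1 GeV → 1/c² × (1 GeV in J) = 1.782e-27 kg.
Convert the energy scale: 2.60e-3 eV = 2.60e-12 GeV.
Result: 2.60e-12 × 1.782e-27 = 4.634e-39 kg.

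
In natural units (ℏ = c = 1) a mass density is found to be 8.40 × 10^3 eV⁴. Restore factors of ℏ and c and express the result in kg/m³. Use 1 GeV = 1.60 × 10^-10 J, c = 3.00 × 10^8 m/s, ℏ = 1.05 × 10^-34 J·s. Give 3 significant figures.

1.96 × 10^-12 kg/m³

Mass density is [E]/(c²[L]³) = [E]⁴/(ℏ³c⁵).
1 GeV⁴ → 1/(ℏ³c⁵) × (1 GeV in J)⁴ = 2.33 × 10^20 kg/m³.
Convert the energy scale: 8.40 × 10^3 eV⁴ = 8.40 × 10^-33 GeV⁴.
Result: 8.40 × 10^-33 × 2.33 × 10^20 = 1.96 × 10^-12 kg/m³.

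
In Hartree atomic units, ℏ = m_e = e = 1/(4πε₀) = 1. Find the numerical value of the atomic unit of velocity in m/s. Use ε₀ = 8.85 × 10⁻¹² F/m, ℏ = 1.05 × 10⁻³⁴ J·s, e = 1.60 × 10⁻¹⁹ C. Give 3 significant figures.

Dimensional analysis gives v_au = e²/(4πε₀ℏ).
  = 2.56 × 10⁻³⁸ / 1.17 × 10⁻⁴⁴
  = 2.19 × 10⁶ m/s

2.19 × 10⁶ m/s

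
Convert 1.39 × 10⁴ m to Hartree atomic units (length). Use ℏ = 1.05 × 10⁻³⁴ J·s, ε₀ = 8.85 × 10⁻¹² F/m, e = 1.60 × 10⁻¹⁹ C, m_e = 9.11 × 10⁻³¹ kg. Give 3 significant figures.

Bohr radius: a₀ = 4πε₀ℏ²/(m_e e²) = 5.26 × 10⁻¹¹ m.
1.39 × 10⁴ / 5.26 × 10⁻¹¹ = 2.64 × 10¹⁴

2.64 × 10¹⁴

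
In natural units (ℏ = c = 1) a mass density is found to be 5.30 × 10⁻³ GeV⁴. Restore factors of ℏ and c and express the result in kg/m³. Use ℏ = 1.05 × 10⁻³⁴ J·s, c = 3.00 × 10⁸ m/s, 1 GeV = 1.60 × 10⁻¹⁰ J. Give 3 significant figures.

Mass density is [E]/(c²[L]³) = [E]⁴/(ℏ³c⁵).
1 GeV⁴ → 1/(ℏ³c⁵) × (1 GeV in J)⁴ = 2.33 × 10²⁰ kg/m³.
Result: 5.30 × 10⁻³ × 2.33 × 10²⁰ = 1.23 × 10¹⁸ kg/m³.

1.23 × 10¹⁸ kg/m³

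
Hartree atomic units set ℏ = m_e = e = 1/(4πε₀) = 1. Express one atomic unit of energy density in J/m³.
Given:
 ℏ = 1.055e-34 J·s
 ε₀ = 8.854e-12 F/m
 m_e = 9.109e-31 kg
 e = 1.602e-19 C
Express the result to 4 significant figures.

2.929e13 J/m³

The unique combination of the constants set to 1 with dimensions of energy density is u_au = E_h/a₀³ = m_e⁴e¹⁰/((4πε₀)⁵ℏ⁸).
E_h = 4.354e-18 J
a₀ = 5.297e-11 m
E_h/a₀³ = 2.929e13 J/m³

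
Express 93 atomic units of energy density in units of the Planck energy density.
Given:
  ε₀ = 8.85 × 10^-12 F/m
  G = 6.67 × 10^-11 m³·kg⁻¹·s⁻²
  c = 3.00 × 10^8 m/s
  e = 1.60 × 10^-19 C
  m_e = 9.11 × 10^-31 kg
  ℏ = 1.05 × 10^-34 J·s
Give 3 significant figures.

atomic unit of energy density: u_au = E_h/a₀³ = m_e⁴e¹⁰/((4πε₀)⁵ℏ⁸) = 3.01 × 10^13 J/m³
Planck energy density: u_P = c⁷/(ℏG²) = 4.68 × 10^113 J/m³
93 × 3.01 × 10^13 / 4.68 × 10^113 = 5.99 × 10^-99

5.99 × 10^-99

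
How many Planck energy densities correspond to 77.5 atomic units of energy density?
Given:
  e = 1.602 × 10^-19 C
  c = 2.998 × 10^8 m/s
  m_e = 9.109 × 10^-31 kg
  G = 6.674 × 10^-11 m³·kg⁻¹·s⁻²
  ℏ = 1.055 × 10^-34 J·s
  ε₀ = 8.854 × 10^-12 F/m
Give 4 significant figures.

atomic unit of energy density: u_au = E_h/a₀³ = m_e⁴e¹⁰/((4πε₀)⁵ℏ⁸) = 2.929 × 10^13 J/m³
Planck energy density: u_P = c⁷/(ℏG²) = 4.632 × 10^113 J/m³
77.5 × 2.929 × 10^13 / 4.632 × 10^113 = 4.901 × 10^-99

4.901 × 10^-99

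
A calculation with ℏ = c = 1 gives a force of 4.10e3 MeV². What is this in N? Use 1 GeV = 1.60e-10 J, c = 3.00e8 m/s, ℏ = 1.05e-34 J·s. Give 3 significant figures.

Force is [E]/[L] = [E]²/(ℏc); restore (ℏc)⁻¹.
1 GeV² → 1/(ℏc) × (1 GeV in J)² = 8.13e5 N.
Convert the energy scale: 4.10e3 MeV² = 4.10e-3 GeV².
Result: 4.10e-3 × 8.13e5 = 3.33e3 N.

3.33e3 N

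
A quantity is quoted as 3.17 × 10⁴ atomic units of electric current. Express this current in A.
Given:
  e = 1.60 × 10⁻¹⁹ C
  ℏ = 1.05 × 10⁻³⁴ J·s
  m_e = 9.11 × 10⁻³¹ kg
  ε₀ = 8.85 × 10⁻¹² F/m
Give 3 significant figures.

211 A

One atomic unit of electric current: I_au = e E_h/ℏ = m_e e⁵/((4πε₀)²ℏ³) = 6.67 × 10⁻³ A.
3.17 × 10⁴ × 6.67 × 10⁻³ A = 211 A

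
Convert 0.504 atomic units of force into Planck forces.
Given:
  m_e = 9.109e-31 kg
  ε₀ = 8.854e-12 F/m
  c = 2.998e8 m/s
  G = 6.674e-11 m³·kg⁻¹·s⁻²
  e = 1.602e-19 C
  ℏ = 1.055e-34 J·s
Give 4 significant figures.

3.423e-52

atomic unit of force: F_au = E_h/a₀ = m_e²e⁶/((4πε₀)³ℏ⁴) = 8.220e-8 N
Planck force: F_P = c⁴/G = 1.210e44 N
0.504 × 8.220e-8 / 1.210e44 = 3.423e-52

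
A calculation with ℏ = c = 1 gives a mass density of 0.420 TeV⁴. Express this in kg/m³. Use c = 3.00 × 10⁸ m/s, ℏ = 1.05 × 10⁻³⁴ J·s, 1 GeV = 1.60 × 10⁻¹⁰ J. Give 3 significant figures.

Mass density is [E]/(c²[L]³) = [E]⁴/(ℏ³c⁵).
1 GeV⁴ → 1/(ℏ³c⁵) × (1 GeV in J)⁴ = 2.33 × 10²⁰ kg/m³.
Convert the energy scale: 0.420 TeV⁴ = 4.20 × 10¹¹ GeV⁴.
Result: 4.20 × 10¹¹ × 2.33 × 10²⁰ = 9.78 × 10³¹ kg/m³.

9.78 × 10³¹ kg/m³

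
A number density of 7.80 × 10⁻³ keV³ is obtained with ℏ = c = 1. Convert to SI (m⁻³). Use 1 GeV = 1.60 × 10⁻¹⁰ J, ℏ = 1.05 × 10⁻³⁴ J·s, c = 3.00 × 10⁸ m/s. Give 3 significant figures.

1.02 × 10²⁷ m⁻³

Number density is [L]⁻³ = [E]³/(ℏc)³.
1 GeV³ → 1/(ℏc)³ × (1 GeV in J)³ = 1.31 × 10⁴⁷ m⁻³.
Convert the energy scale: 7.80 × 10⁻³ keV³ = 7.80 × 10⁻²¹ GeV³.
Result: 7.80 × 10⁻²¹ × 1.31 × 10⁴⁷ = 1.02 × 10²⁷ m⁻³.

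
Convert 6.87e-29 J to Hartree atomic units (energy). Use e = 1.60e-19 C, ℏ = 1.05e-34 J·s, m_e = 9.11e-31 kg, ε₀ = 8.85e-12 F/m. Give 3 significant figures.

hartree: E_h = m_e e⁴/(4πε₀ℏ)² = 4.38e-18 J.
6.87e-29 / 4.38e-18 = 1.57e-11

1.57e-11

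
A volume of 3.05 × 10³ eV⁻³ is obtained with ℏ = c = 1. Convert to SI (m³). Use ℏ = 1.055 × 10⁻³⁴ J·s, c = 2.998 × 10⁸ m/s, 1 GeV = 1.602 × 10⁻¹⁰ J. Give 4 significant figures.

2.347 × 10⁻¹⁷ m³

Volume is [L]³ = [E]⁻³·(ℏc)³.
1 GeV⁻³ → (ℏc)³ × (1 GeV in J)⁻³ = 7.696 × 10⁻⁴⁸ m³.
Convert the energy scale: 3.05 × 10³ eV⁻³ = 3.05 × 10³⁰ GeV⁻³.
Result: 3.05 × 10³⁰ × 7.696 × 10⁻⁴⁸ = 2.347 × 10⁻¹⁷ m³.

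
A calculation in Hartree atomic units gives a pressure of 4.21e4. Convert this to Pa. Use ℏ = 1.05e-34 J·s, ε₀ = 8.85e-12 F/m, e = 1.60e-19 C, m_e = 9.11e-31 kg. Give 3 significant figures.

1.27e18 Pa

One atomic unit of pressure: P_au = E_h/a₀³ = m_e⁴e¹⁰/((4πε₀)⁵ℏ⁸) = 3.01e13 Pa.
4.21e4 × 3.01e13 Pa = 1.27e18 Pa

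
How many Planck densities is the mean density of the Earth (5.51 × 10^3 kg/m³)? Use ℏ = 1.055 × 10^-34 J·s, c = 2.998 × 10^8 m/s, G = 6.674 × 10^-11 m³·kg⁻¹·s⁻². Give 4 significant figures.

1.069 × 10^-93

Planck density: ρ_P = c⁵/(ℏG²) = 5.154 × 10^96 kg/m³.
5.51 × 10^3 / 5.154 × 10^96 = 1.069 × 10^-93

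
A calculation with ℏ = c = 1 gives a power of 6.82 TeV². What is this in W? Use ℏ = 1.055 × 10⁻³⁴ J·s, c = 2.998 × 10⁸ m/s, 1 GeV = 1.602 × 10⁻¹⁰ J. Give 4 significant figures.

1.659 × 10²¹ W

Power is [E]/[T] = [E]²/ℏ.
1 GeV² → 1/ℏ × (1 GeV in J)² = 2.433 × 10¹⁴ W.
Convert the energy scale: 6.82 TeV² = 6.82 × 10⁶ GeV².
Result: 6.82 × 10⁶ × 2.433 × 10¹⁴ = 1.659 × 10²¹ W.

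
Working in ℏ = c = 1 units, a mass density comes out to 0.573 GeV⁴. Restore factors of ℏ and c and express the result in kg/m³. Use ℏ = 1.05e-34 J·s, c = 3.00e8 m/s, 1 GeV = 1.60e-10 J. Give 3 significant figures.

1.33e20 kg/m³

Mass density is [E]/(c²[L]³) = [E]⁴/(ℏ³c⁵).
1 GeV⁴ → 1/(ℏ³c⁵) × (1 GeV in J)⁴ = 2.33e20 kg/m³.
Result: 0.573 × 2.33e20 = 1.33e20 kg/m³.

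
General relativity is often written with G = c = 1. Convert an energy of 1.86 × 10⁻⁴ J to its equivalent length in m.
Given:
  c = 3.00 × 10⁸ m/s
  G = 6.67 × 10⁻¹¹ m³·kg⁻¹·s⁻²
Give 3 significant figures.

Energy → length via G/c⁴.
1.86 × 10⁻⁴ J × (G/c⁴) = 1.53 × 10⁻⁴⁸ m

1.53 × 10⁻⁴⁸ m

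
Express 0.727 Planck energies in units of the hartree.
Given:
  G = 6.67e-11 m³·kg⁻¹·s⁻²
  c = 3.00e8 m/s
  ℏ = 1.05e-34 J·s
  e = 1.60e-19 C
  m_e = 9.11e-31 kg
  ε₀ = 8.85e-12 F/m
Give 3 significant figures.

Planck energy: E_P = √(ℏc⁵/G) = 1.96e9 J
hartree: E_h = m_e e⁴/(4πε₀ℏ)² = 4.38e-18 J
0.727 × 1.96e9 / 4.38e-18 = 3.25e26

3.25e26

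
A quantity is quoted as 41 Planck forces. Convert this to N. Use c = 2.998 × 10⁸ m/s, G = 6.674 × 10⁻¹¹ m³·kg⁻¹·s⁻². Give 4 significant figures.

4.963 × 10⁴⁵ N

One Planck force: F_P = c⁴/G = 1.210 × 10⁴⁴ N.
41 × 1.210 × 10⁴⁴ N = 4.963 × 10⁴⁵ N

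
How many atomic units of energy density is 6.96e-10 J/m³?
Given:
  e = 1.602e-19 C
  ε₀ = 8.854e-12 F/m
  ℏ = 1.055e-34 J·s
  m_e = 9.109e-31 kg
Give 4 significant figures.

2.376e-23

atomic unit of energy density: u_au = E_h/a₀³ = m_e⁴e¹⁰/((4πε₀)⁵ℏ⁸) = 2.929e13 J/m³.
6.96e-10 / 2.929e13 = 2.376e-23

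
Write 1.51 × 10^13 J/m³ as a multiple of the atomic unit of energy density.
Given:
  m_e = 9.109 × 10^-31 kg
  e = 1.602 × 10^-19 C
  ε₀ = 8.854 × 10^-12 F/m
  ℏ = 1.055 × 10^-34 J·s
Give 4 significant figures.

atomic unit of energy density: u_au = E_h/a₀³ = m_e⁴e¹⁰/((4πε₀)⁵ℏ⁸) = 2.929 × 10^13 J/m³.
1.51 × 10^13 / 2.929 × 10^13 = 0.5155

0.5155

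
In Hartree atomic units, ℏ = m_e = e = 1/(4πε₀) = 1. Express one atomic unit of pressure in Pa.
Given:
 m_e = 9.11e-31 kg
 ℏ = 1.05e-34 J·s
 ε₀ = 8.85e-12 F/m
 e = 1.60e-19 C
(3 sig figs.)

From ℏ = m_e = e = 1/(4πε₀) = 1 the pressure scale is P_au = E_h/a₀³ = m_e⁴e¹⁰/((4πε₀)⁵ℏ⁸).
E_h = 4.38e-18 J
a₀ = 5.26e-11 m
E_h/a₀³ = 3.01e13 Pa

3.01e13 Pa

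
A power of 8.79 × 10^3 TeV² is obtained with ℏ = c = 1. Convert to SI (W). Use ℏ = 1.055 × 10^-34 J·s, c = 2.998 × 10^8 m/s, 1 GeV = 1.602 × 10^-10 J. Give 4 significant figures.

Power is [E]/[T] = [E]²/ℏ.
1 GeV² → 1/ℏ × (1 GeV in J)² = 2.433 × 10^14 W.
Convert the energy scale: 8.79 × 10^3 TeV² = 8.79 × 10^9 GeV².
Result: 8.79 × 10^9 × 2.433 × 10^14 = 2.138 × 10^24 W.

2.138 × 10^24 W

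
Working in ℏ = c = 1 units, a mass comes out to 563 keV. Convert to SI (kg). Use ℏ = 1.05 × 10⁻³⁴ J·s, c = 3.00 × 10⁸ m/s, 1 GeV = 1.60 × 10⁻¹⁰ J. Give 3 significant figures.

Mass is [E]/c²; divide by c².
1 GeV → 1/c² × (1 GeV in J) = 1.78 × 10⁻²⁷ kg.
Convert the energy scale: 563 keV = 5.63 × 10⁻⁴ GeV.
Result: 5.63 × 10⁻⁴ × 1.78 × 10⁻²⁷ = 1.00 × 10⁻³⁰ kg.

1.00 × 10⁻³⁰ kg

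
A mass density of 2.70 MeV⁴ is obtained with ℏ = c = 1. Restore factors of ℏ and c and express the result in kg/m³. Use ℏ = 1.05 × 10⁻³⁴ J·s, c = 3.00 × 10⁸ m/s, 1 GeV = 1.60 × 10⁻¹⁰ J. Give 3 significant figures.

6.29 × 10⁸ kg/m³

Mass density is [E]/(c²[L]³) = [E]⁴/(ℏ³c⁵).
1 GeV⁴ → 1/(ℏ³c⁵) × (1 GeV in J)⁴ = 2.33 × 10²⁰ kg/m³.
Convert the energy scale: 2.70 MeV⁴ = 2.70 × 10⁻¹² GeV⁴.
Result: 2.70 × 10⁻¹² × 2.33 × 10²⁰ = 6.29 × 10⁸ kg/m³.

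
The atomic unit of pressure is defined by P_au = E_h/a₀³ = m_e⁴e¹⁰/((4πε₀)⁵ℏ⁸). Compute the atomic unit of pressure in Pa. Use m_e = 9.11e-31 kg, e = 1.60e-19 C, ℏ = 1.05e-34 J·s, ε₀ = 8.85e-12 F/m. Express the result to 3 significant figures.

P_au = E_h/a₀³ = m_e⁴e¹⁰/((4πε₀)⁵ℏ⁸)
E_h = 4.38e-18 J
a₀ = 5.26e-11 m
E_h/a₀³ = 3.01e13 Pa

3.01e13 Pa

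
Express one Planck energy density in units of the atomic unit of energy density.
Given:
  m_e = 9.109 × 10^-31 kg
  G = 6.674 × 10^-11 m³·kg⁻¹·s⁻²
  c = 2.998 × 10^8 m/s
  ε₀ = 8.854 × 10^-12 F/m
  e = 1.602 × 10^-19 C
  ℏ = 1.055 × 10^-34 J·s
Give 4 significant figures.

1.581 × 10^100

Planck energy density: u_P = c⁷/(ℏG²) = 4.632 × 10^113 J/m³
atomic unit of energy density: u_au = E_h/a₀³ = m_e⁴e¹⁰/((4πε₀)⁵ℏ⁸) = 2.929 × 10^13 J/m³
ratio = 4.632 × 10^113 / 2.929 × 10^13 = 1.581 × 10^100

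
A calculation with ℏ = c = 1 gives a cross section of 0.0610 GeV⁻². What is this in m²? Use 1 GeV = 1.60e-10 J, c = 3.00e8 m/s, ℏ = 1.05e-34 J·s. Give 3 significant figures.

Area is [L]² = [E]⁻²·(ℏc)²; restore (ℏc)².
1 GeV⁻² → (ℏc)² × (1 GeV in J)⁻² = 3.88e-32 m².
Result: 0.0610 × 3.88e-32 = 2.36e-33 m².

2.36e-33 m²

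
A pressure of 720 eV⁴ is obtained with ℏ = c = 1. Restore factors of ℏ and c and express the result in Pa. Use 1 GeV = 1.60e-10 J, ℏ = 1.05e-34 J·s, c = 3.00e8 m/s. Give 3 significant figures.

Pressure is [E]/[L]³ = [E]⁴/(ℏc)³.
1 GeV⁴ → 1/(ℏc)³ × (1 GeV in J)⁴ = 2.10e37 Pa.
Convert the energy scale: 720 eV⁴ = 7.20e-34 GeV⁴.
Result: 7.20e-34 × 2.10e37 = 1.51e4 Pa.

1.51e4 Pa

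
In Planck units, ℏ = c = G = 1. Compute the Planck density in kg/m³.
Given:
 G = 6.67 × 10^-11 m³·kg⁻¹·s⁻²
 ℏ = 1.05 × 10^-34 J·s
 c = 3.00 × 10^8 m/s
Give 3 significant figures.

From ℏ = c = G = 1 the density scale is ρ_P = c⁵/(ℏG²).
  = 2.43 × 10^42 / 4.67 × 10^-55
  = 5.20 × 10^96 kg/m³

5.20 × 10^96 kg/m³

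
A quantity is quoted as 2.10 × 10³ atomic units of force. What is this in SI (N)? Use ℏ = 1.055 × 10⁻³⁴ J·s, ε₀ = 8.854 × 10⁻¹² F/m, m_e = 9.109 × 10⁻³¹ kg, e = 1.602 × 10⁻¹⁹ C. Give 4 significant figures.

One atomic unit of force: F_au = E_h/a₀ = m_e²e⁶/((4πε₀)³ℏ⁴) = 8.220 × 10⁻⁸ N.
2.10 × 10³ × 8.220 × 10⁻⁸ N = 1.726 × 10⁻⁴ N

1.726 × 10⁻⁴ N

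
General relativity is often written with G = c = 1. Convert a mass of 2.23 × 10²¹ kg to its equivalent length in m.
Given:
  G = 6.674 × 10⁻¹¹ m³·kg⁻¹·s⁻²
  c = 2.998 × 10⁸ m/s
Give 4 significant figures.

In G = c = 1 units mass has dimensions of length; the conversion factor is G/c².
2.23 × 10²¹ kg × (G/c²) = 1.656 × 10⁻⁶ m

1.656 × 10⁻⁶ m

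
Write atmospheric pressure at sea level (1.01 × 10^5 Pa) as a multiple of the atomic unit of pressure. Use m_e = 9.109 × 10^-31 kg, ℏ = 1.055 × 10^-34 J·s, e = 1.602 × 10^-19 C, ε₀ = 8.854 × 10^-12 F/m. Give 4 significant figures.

atomic unit of pressure: P_au = E_h/a₀³ = m_e⁴e¹⁰/((4πε₀)⁵ℏ⁸) = 2.929 × 10^13 Pa.
1.01 × 10^5 / 2.929 × 10^13 = 3.448 × 10^-9

3.448 × 10^-9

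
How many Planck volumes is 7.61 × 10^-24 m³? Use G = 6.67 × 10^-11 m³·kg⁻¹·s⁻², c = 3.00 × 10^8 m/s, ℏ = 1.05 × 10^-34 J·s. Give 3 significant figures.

1.82 × 10^81

Planck volume: V_P = (ℏG/c³)^(3/2) = 4.18 × 10^-105 m³.
7.61 × 10^-24 / 4.18 × 10^-105 = 1.82 × 10^81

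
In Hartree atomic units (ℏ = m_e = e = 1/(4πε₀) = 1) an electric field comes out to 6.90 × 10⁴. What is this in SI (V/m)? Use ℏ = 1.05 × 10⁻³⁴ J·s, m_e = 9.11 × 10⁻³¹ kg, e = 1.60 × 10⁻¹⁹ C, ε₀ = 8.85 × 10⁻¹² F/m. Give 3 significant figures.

One atomic unit of electric field: E_au = E_h/(e a₀) = m_e²e⁵/((4πε₀)³ℏ⁴) = 5.20 × 10¹¹ V/m.
6.90 × 10⁴ × 5.20 × 10¹¹ V/m = 3.59 × 10¹⁶ V/m

3.59 × 10¹⁶ V/m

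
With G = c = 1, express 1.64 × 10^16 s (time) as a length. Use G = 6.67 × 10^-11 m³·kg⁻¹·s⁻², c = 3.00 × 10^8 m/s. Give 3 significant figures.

Time → length via c.
1.64 × 10^16 s × (c) = 4.92 × 10^24 m

4.92 × 10^24 m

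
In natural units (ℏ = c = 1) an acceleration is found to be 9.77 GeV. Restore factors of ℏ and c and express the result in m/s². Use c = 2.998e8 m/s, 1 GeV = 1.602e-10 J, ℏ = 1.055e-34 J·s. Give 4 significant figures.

Acceleration is [L]/[T]² = c·[E]/ℏ.
1 GeV → c/ℏ × (1 GeV in J) = 4.552e32 m/s².
Result: 9.77 × 4.552e32 = 4.448e33 m/s².

4.448e33 m/s²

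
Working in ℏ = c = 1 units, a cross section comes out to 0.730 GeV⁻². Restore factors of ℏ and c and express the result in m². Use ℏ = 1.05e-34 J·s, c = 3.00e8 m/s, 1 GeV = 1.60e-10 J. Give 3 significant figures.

2.83e-32 m²

Area is [L]² = [E]⁻²·(ℏc)²; restore (ℏc)².
1 GeV⁻² → (ℏc)² × (1 GeV in J)⁻² = 3.88e-32 m².
Result: 0.730 × 3.88e-32 = 2.83e-32 m².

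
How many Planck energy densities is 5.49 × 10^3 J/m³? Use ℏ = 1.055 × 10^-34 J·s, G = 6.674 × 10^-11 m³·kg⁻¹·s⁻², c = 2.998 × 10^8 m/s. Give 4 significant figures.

Planck energy density: u_P = c⁷/(ℏG²) = 4.632 × 10^113 J/m³.
5.49 × 10^3 / 4.632 × 10^113 = 1.185 × 10^-110

1.185 × 10^-110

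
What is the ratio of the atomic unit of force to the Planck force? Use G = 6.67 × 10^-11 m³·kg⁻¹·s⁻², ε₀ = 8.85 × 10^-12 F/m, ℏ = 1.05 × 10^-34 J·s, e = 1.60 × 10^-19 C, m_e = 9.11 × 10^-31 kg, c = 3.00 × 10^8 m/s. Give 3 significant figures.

6.86 × 10^-52

atomic unit of force: F_au = E_h/a₀ = m_e²e⁶/((4πε₀)³ℏ⁴) = 8.33 × 10^-8 N
Planck force: F_P = c⁴/G = 1.21 × 10^44 N
ratio = 8.33 × 10^-8 / 1.21 × 10^44 = 6.86 × 10^-52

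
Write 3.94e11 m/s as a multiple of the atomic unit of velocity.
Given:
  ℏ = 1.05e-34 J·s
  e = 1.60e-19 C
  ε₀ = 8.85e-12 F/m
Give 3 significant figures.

1.80e5

atomic unit of velocity: v_au = e²/(4πε₀ℏ) = 2.19e6 m/s.
3.94e11 / 2.19e6 = 1.80e5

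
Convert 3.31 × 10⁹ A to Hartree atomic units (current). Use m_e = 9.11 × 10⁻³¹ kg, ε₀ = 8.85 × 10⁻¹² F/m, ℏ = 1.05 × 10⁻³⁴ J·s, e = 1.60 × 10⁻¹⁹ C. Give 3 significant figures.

4.96 × 10¹¹

atomic unit of electric current: I_au = e E_h/ℏ = m_e e⁵/((4πε₀)²ℏ³) = 6.67 × 10⁻³ A.
3.31 × 10⁹ / 6.67 × 10⁻³ = 4.96 × 10¹¹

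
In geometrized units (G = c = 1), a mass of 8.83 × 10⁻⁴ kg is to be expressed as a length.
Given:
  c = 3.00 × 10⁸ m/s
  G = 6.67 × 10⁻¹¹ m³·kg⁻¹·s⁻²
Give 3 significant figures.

6.54 × 10⁻³¹ m

In G = c = 1 units mass has dimensions of length; the conversion factor is G/c².
8.83 × 10⁻⁴ kg × (G/c²) = 6.54 × 10⁻³¹ m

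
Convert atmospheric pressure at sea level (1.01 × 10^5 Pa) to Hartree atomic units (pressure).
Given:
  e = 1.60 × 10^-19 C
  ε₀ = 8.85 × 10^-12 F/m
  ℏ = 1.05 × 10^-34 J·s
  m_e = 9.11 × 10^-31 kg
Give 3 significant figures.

atomic unit of pressure: P_au = E_h/a₀³ = m_e⁴e¹⁰/((4πε₀)⁵ℏ⁸) = 3.01 × 10^13 Pa.
1.01 × 10^5 / 3.01 × 10^13 = 3.35 × 10^-9

3.35 × 10^-9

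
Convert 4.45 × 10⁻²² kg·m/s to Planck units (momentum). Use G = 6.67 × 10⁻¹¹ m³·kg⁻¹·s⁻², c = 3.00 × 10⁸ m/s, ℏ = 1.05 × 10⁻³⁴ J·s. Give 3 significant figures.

6.83 × 10⁻²³

Planck momentum: p_P = √(ℏc³/G) = 6.52 kg·m/s.
4.45 × 10⁻²² / 6.52 = 6.83 × 10⁻²³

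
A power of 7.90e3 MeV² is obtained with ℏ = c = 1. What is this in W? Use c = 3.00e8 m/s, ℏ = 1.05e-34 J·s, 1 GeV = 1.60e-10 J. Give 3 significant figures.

1.93e12 W

Power is [E]/[T] = [E]²/ℏ.
1 GeV² → 1/ℏ × (1 GeV in J)² = 2.44e14 W.
Convert the energy scale: 7.90e3 MeV² = 7.90e-3 GeV².
Result: 7.90e-3 × 2.44e14 = 1.93e12 W.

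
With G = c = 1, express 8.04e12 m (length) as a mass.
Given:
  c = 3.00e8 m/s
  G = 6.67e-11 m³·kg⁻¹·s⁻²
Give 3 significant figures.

Length → mass via c²/G.
8.04e12 m × (c²/G) = 1.08e40 kg

1.08e40 kg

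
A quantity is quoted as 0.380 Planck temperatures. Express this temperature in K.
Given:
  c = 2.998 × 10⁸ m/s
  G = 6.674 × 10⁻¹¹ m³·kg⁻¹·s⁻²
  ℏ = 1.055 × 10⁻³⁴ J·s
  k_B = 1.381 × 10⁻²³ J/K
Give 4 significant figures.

One Planck temperature: T_P = √(ℏc⁵/G) / k_B = 1.417 × 10³² K.
0.380 × 1.417 × 10³² K = 5.384 × 10³¹ K

5.384 × 10³¹ K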